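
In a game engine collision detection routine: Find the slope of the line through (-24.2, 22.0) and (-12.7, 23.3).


slope = (y2-y1)/(x2-x1) = (23.3-22)/((-12.7)-(-24.2)) = 1.3/11.5 = 0.113

0.113


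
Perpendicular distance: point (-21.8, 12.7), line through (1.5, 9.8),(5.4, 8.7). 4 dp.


|cross product| = 14.32
|line direction| = sqrt(16.42) = 4.0522
Distance = 14.32/sqrt(16.42) = 3.5339

3.5339


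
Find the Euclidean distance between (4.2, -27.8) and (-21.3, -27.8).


dx=-25.5, dy=0
d^2 = (-25.5)^2 + 0^2 = 650.25
d = sqrt(650.25) = 25.5

25.5


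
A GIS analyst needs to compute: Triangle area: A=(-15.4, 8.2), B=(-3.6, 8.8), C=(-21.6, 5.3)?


Area = |x_A(y_B-y_C) + x_B(y_C-y_A) + x_C(y_A-y_B)|/2
= |(-53.9) + 10.44 + 12.96|/2
= 30.5/2 = 15.25

15.25


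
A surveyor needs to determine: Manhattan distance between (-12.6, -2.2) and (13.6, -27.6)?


|(-12.6)-13.6| + |(-2.2)-(-27.6)| = 26.2 + 25.4 = 51.6

51.6


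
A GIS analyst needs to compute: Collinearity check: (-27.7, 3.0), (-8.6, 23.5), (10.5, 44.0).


Cross product: ((-8.6)-(-27.7))*(44-3) - (23.5-3)*(10.5-(-27.7))
= 0

Yes, collinear


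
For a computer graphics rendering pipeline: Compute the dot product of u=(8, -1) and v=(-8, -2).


u . v = u_x*v_x + u_y*v_y = 8*(-8) + (-1)*(-2)
= (-64) + 2 = -62

-62


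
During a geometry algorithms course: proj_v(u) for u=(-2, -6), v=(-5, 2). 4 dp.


u.v = -2, |v| = sqrt(29) = 5.3852
Scalar projection = u.v / |v| = -2 / sqrt(29) = -0.3714

-0.3714


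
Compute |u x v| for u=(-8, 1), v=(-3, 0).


|u x v| = |(-8)*0 - 1*(-3)|
= |0 - (-3)| = 3

3


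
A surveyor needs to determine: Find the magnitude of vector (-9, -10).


|u| = sqrt((-9)^2 + (-10)^2) = sqrt(181) = 13.4536

13.4536


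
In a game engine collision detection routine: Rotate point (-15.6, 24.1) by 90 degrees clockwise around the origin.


90° CW: (x,y) -> (y, -x)
(-15.6,24.1) -> (24.1, 15.6)

(24.1, 15.6)


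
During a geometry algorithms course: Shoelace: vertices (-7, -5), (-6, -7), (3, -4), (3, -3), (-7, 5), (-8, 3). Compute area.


Shoelace sum: ((-7)*(-7) - (-6)*(-5)) + ((-6)*(-4) - 3*(-7)) + (3*(-3) - 3*(-4)) + (3*5 - (-7)*(-3)) + ((-7)*3 - (-8)*5) + ((-8)*(-5) - (-7)*3)
= 141
Area = |141|/2 = 70.5

70.5


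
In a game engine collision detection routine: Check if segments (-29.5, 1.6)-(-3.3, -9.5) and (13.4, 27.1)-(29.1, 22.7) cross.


Cross products: d1=-589.11, d2=-648.1, d3=1144.29, d4=1203.28
d1*d2 < 0 and d3*d4 < 0? no

No, they don't intersect


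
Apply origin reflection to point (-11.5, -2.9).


Reflection over origin: (x,y) -> (-x,-y)
(-11.5, -2.9) -> (11.5, 2.9)

(11.5, 2.9)


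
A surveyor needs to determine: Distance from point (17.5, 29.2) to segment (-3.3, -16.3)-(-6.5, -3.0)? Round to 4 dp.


Project P onto AB: t = 1 (clamped to [0,1])
Closest point on segment: (-6.5, -3)
Distance: 40.1602

40.1602


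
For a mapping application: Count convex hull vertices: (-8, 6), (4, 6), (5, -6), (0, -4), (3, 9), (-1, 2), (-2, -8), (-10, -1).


Convex hull vertices (CCW): (-10, -1), (-2, -8), (5, -6), (4, 6), (3, 9), (-8, 6)
Count = 6

6


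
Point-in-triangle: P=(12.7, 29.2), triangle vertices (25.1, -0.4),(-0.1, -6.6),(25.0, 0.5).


Cross products: AB x AP = -822.8, BC x BP = 807.7, CA x CP = -8.2
All same sign? no

No, outside


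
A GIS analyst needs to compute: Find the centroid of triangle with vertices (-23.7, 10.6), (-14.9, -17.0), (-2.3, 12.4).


Centroid = ((x_A+x_B+x_C)/3, (y_A+y_B+y_C)/3)
= (((-23.7)+(-14.9)+(-2.3))/3, (10.6+(-17)+12.4)/3)
= (-13.6333, 2)

(-13.6333, 2)


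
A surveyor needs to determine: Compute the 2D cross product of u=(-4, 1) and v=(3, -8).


u x v = u_x*v_y - u_y*v_x = (-4)*(-8) - 1*3
= 32 - 3 = 29

29


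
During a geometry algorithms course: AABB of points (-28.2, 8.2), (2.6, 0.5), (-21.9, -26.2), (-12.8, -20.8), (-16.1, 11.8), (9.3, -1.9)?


x range: [-28.2, 9.3]
y range: [-26.2, 11.8]
Bounding box: (-28.2,-26.2) to (9.3,11.8)

(-28.2,-26.2) to (9.3,11.8)


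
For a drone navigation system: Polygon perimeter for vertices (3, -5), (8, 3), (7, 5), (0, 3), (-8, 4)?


Sides: (3, -5)->(8, 3): sqrt(89) = 9.433981, (8, 3)->(7, 5): sqrt(5) = 2.236068, (7, 5)->(0, 3): sqrt(53) = 7.28011, (0, 3)->(-8, 4): sqrt(65) = 8.062258, (-8, 4)->(3, -5): sqrt(202) = 14.21267
Sum = 41.225087
Perimeter = 41.2251

41.2251


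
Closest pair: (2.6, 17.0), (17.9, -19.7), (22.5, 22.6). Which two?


d(P0,P1) = 39.7615, d(P0,P2) = 20.6729, d(P1,P2) = 42.5494
Closest: P0 and P2

Closest pair: (2.6, 17.0) and (22.5, 22.6), distance = 20.6729


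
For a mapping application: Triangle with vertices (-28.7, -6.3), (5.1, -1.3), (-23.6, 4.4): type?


Side lengths squared: AB^2=1167.44, BC^2=856.18, CA^2=140.5
Sorted: [140.5, 856.18, 1167.44]
By sides: Scalene, By angles: Obtuse

Scalene, Obtuse


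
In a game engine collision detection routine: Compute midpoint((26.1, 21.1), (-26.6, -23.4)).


M = ((26.1+(-26.6))/2, (21.1+(-23.4))/2)
= (-0.25, -1.15)

(-0.25, -1.15)


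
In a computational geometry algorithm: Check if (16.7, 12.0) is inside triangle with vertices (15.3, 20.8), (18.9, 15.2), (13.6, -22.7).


Cross products: AB x AP = -23.84, BC x BP = -66.42, CA x CP = -75.86
All same sign? yes

Yes, inside


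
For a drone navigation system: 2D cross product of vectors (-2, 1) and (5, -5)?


u x v = u_x*v_y - u_y*v_x = (-2)*(-5) - 1*5
= 10 - 5 = 5

5


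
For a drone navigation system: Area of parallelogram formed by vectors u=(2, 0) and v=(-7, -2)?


|u x v| = |2*(-2) - 0*(-7)|
= |(-4) - 0| = 4

4


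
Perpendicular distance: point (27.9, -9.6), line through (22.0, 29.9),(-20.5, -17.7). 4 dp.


|cross product| = 1959.59
|line direction| = sqrt(4072.01) = 63.8123
Distance = 1959.59/sqrt(4072.01) = 30.7087

30.7087


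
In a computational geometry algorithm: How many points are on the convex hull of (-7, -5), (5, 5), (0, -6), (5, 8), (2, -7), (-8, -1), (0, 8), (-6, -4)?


Convex hull vertices (CCW): (-8, -1), (-7, -5), (2, -7), (5, 5), (5, 8), (0, 8)
Count = 6

6


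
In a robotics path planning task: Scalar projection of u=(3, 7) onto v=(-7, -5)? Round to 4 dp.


u.v = -56, |v| = sqrt(74) = 8.6023
Scalar projection = u.v / |v| = -56 / sqrt(74) = -6.5099

-6.5099


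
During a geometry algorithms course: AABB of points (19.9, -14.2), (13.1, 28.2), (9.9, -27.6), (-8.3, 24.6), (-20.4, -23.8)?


x range: [-20.4, 19.9]
y range: [-27.6, 28.2]
Bounding box: (-20.4,-27.6) to (19.9,28.2)

(-20.4,-27.6) to (19.9,28.2)


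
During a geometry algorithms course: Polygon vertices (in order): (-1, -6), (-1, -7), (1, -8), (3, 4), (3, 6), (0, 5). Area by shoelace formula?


Shoelace sum: ((-1)*(-7) - (-1)*(-6)) + ((-1)*(-8) - 1*(-7)) + (1*4 - 3*(-8)) + (3*6 - 3*4) + (3*5 - 0*6) + (0*(-6) - (-1)*5)
= 70
Area = |70|/2 = 35

35


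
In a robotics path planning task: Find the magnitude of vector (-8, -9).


|u| = sqrt((-8)^2 + (-9)^2) = sqrt(145) = 12.0416

12.0416


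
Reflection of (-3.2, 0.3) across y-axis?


Reflection over y-axis: (x,y) -> (-x,y)
(-3.2, 0.3) -> (3.2, 0.3)

(3.2, 0.3)


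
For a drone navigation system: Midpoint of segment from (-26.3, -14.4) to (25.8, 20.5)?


M = (((-26.3)+25.8)/2, ((-14.4)+20.5)/2)
= (-0.25, 3.05)

(-0.25, 3.05)


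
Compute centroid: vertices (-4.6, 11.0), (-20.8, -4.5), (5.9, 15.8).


Centroid = ((x_A+x_B+x_C)/3, (y_A+y_B+y_C)/3)
= (((-4.6)+(-20.8)+5.9)/3, (11+(-4.5)+15.8)/3)
= (-6.5, 7.4333)

(-6.5, 7.4333)


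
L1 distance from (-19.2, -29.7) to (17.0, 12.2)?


|(-19.2)-17| + |(-29.7)-12.2| = 36.2 + 41.9 = 78.1

78.1


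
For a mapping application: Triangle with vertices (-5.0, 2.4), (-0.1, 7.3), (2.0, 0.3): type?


Side lengths squared: AB^2=48.02, BC^2=53.41, CA^2=53.41
Sorted: [48.02, 53.41, 53.41]
By sides: Isosceles, By angles: Acute

Isosceles, Acute


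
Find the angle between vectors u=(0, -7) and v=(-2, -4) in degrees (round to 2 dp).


u.v = 28, |u| = sqrt(49) = 7, |v| = sqrt(20) = 4.4721
cos(theta) = u.v/(|u||v|) = 28/sqrt(980) = 0.894427
theta = acos(0.894427) = 26.57 degrees

26.57 degrees


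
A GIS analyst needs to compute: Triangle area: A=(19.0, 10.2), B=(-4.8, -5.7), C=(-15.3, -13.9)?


Area = |x_A(y_B-y_C) + x_B(y_C-y_A) + x_C(y_A-y_B)|/2
= |155.8 + 115.68 + (-243.27)|/2
= 28.21/2 = 14.105

14.105


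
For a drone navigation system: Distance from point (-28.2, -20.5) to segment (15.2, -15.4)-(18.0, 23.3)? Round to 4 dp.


Project P onto AB: t = 0 (clamped to [0,1])
Closest point on segment: (15.2, -15.4)
Distance: 43.6986

43.6986


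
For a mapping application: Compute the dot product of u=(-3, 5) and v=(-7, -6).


u . v = u_x*v_x + u_y*v_y = (-3)*(-7) + 5*(-6)
= 21 + (-30) = -9

-9


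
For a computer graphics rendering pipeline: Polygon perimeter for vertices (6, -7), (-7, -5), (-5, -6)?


Sides: (6, -7)->(-7, -5): sqrt(173) = 13.152946, (-7, -5)->(-5, -6): sqrt(5) = 2.236068, (-5, -6)->(6, -7): sqrt(122) = 11.045361
Sum = 26.434375
Perimeter = 26.4344

26.4344


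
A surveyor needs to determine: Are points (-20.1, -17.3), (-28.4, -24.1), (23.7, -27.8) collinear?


Cross product: ((-28.4)-(-20.1))*((-27.8)-(-17.3)) - ((-24.1)-(-17.3))*(23.7-(-20.1))
= 384.99

No, not collinear


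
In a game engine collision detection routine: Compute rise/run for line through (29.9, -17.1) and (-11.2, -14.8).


slope = (y2-y1)/(x2-x1) = ((-14.8)-(-17.1))/((-11.2)-29.9) = 2.3/(-41.1) = -0.056

-0.056


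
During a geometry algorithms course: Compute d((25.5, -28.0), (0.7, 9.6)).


dx=-24.8, dy=37.6
d^2 = (-24.8)^2 + 37.6^2 = 2028.8
d = sqrt(2028.8) = 45.0422

45.0422


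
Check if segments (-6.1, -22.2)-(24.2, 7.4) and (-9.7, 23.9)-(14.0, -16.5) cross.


Cross products: d1=-947.13, d2=978.51, d3=1503.39, d4=-422.25
d1*d2 < 0 and d3*d4 < 0? yes

Yes, they intersect


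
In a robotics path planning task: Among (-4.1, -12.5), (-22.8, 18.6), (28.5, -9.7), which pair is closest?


d(P0,P1) = 36.2891, d(P0,P2) = 32.72, d(P1,P2) = 58.5882
Closest: P0 and P2

Closest pair: (-4.1, -12.5) and (28.5, -9.7), distance = 32.72


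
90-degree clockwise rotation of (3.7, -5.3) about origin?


90° CW: (x,y) -> (y, -x)
(3.7,-5.3) -> (-5.3, -3.7)

(-5.3, -3.7)


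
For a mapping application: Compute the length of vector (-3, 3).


|u| = sqrt((-3)^2 + 3^2) = sqrt(18) = 4.2426

4.2426


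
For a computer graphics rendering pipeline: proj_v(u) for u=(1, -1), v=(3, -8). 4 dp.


u.v = 11, |v| = sqrt(73) = 8.544
Scalar projection = u.v / |v| = 11 / sqrt(73) = 1.2875

1.2875


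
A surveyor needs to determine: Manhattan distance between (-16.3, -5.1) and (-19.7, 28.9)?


|(-16.3)-(-19.7)| + |(-5.1)-28.9| = 3.4 + 34 = 37.4

37.4


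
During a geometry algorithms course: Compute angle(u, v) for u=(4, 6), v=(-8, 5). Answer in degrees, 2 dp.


u.v = -2, |u| = sqrt(52) = 7.2111, |v| = sqrt(89) = 9.434
cos(theta) = u.v/(|u||v|) = -2/sqrt(4628) = -0.029399
theta = acos(-0.029399) = 91.68 degrees

91.68 degrees


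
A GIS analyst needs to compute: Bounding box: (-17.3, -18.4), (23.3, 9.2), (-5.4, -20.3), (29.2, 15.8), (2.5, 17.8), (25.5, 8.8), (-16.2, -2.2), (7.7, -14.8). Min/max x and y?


x range: [-17.3, 29.2]
y range: [-20.3, 17.8]
Bounding box: (-17.3,-20.3) to (29.2,17.8)

(-17.3,-20.3) to (29.2,17.8)


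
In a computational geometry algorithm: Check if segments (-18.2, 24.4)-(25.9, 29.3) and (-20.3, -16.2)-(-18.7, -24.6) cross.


Cross products: d1=82.6, d2=460.88, d3=-1780.17, d4=-2158.45
d1*d2 < 0 and d3*d4 < 0? no

No, they don't intersect


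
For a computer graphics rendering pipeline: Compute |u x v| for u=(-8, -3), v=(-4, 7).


|u x v| = |(-8)*7 - (-3)*(-4)|
= |(-56) - 12| = 68

68


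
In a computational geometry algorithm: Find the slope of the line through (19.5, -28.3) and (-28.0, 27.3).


slope = (y2-y1)/(x2-x1) = (27.3-(-28.3))/((-28)-19.5) = 55.6/(-47.5) = -1.1705

-1.1705


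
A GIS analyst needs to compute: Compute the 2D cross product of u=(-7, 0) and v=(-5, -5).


u x v = u_x*v_y - u_y*v_x = (-7)*(-5) - 0*(-5)
= 35 - 0 = 35

35


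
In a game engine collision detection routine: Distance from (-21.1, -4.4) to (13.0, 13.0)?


dx=34.1, dy=17.4
d^2 = 34.1^2 + 17.4^2 = 1465.57
d = sqrt(1465.57) = 38.2828

38.2828


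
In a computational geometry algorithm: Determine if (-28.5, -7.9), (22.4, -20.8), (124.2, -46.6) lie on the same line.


Cross product: (22.4-(-28.5))*((-46.6)-(-7.9)) - ((-20.8)-(-7.9))*(124.2-(-28.5))
= 0

Yes, collinear


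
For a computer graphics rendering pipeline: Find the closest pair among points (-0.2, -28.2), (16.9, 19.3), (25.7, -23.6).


d(P0,P1) = 50.4843, d(P0,P2) = 26.3053, d(P1,P2) = 43.7933
Closest: P0 and P2

Closest pair: (-0.2, -28.2) and (25.7, -23.6), distance = 26.3053


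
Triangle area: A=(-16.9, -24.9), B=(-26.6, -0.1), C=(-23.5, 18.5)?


Area = |x_A(y_B-y_C) + x_B(y_C-y_A) + x_C(y_A-y_B)|/2
= |314.34 + (-1154.44) + 582.8|/2
= 257.3/2 = 128.65

128.65


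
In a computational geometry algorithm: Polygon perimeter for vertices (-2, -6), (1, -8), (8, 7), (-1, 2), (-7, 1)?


Sides: (-2, -6)->(1, -8): sqrt(13) = 3.605551, (1, -8)->(8, 7): sqrt(274) = 16.552945, (8, 7)->(-1, 2): sqrt(106) = 10.29563, (-1, 2)->(-7, 1): sqrt(37) = 6.082763, (-7, 1)->(-2, -6): sqrt(74) = 8.602325
Sum = 45.139214
Perimeter = 45.1392

45.1392


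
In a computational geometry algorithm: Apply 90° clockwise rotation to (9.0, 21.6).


90° CW: (x,y) -> (y, -x)
(9,21.6) -> (21.6, -9)

(21.6, -9)


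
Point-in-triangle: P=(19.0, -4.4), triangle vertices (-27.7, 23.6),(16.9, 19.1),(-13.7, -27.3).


Cross products: AB x AP = -1038.65, BC x BP = 816.54, CA x CP = -1985.03
All same sign? no

No, outside


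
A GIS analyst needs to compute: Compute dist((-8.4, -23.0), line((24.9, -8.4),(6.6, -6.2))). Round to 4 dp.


|cross product| = 340.44
|line direction| = sqrt(339.73) = 18.4318
Distance = 340.44/sqrt(339.73) = 18.4703

18.4703


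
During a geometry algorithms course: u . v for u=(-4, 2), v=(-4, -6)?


u . v = u_x*v_x + u_y*v_y = (-4)*(-4) + 2*(-6)
= 16 + (-12) = 4

4


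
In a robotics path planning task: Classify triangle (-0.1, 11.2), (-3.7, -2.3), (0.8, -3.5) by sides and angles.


Side lengths squared: AB^2=195.21, BC^2=21.69, CA^2=216.9
Sorted: [21.69, 195.21, 216.9]
By sides: Scalene, By angles: Right

Scalene, Right


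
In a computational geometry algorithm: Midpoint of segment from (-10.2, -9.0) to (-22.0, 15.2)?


M = (((-10.2)+(-22))/2, ((-9)+15.2)/2)
= (-16.1, 3.1)

(-16.1, 3.1)


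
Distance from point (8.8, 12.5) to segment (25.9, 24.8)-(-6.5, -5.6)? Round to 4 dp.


Project P onto AB: t = 0.4701 (clamped to [0,1])
Closest point on segment: (10.6684, 10.5086)
Distance: 2.7307

2.7307


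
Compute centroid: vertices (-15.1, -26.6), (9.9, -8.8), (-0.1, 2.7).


Centroid = ((x_A+x_B+x_C)/3, (y_A+y_B+y_C)/3)
= (((-15.1)+9.9+(-0.1))/3, ((-26.6)+(-8.8)+2.7)/3)
= (-1.7667, -10.9)

(-1.7667, -10.9)


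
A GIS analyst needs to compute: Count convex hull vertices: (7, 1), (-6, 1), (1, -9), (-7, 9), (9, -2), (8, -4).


Convex hull vertices (CCW): (-7, 9), (-6, 1), (1, -9), (8, -4), (9, -2), (7, 1)
Count = 6

6


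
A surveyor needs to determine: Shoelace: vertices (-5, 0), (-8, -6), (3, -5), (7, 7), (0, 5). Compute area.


Shoelace sum: ((-5)*(-6) - (-8)*0) + ((-8)*(-5) - 3*(-6)) + (3*7 - 7*(-5)) + (7*5 - 0*7) + (0*0 - (-5)*5)
= 204
Area = |204|/2 = 102

102


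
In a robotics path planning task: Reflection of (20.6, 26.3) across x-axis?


Reflection over x-axis: (x,y) -> (x,-y)
(20.6, 26.3) -> (20.6, -26.3)

(20.6, -26.3)


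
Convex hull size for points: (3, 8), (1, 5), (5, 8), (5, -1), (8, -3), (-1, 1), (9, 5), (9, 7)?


Convex hull vertices (CCW): (-1, 1), (8, -3), (9, 5), (9, 7), (5, 8), (3, 8), (1, 5)
Count = 7

7


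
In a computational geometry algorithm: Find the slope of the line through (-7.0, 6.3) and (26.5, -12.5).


slope = (y2-y1)/(x2-x1) = ((-12.5)-6.3)/(26.5-(-7)) = (-18.8)/33.5 = -0.5612

-0.5612


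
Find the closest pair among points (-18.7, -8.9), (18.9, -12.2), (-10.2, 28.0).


d(P0,P1) = 37.7445, d(P0,P2) = 37.8663, d(P1,P2) = 49.6271
Closest: P0 and P1

Closest pair: (-18.7, -8.9) and (18.9, -12.2), distance = 37.7445


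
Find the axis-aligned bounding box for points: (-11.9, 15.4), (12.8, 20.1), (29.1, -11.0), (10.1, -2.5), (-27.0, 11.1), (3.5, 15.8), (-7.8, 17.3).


x range: [-27, 29.1]
y range: [-11, 20.1]
Bounding box: (-27,-11) to (29.1,20.1)

(-27,-11) to (29.1,20.1)


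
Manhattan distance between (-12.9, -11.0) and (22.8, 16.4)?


|(-12.9)-22.8| + |(-11)-16.4| = 35.7 + 27.4 = 63.1

63.1


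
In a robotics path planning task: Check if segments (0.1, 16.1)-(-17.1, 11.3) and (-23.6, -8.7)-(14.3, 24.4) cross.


Cross products: d1=155.45, d2=542.85, d3=312.8, d4=-74.6
d1*d2 < 0 and d3*d4 < 0? no

No, they don't intersect


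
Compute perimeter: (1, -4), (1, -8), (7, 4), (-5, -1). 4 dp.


Sides: (1, -4)->(1, -8): sqrt(16) = 4, (1, -8)->(7, 4): sqrt(180) = 13.416408, (7, 4)->(-5, -1): sqrt(169) = 13, (-5, -1)->(1, -4): sqrt(45) = 6.708204
Sum = 37.124612
Perimeter = 37.1246

37.1246


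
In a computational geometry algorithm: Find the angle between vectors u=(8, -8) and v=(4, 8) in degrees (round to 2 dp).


u.v = -32, |u| = sqrt(128) = 11.3137, |v| = sqrt(80) = 8.9443
cos(theta) = u.v/(|u||v|) = -32/sqrt(10240) = -0.316228
theta = acos(-0.316228) = 108.43 degrees

108.43 degrees


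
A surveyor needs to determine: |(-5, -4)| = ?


|u| = sqrt((-5)^2 + (-4)^2) = sqrt(41) = 6.4031

6.4031


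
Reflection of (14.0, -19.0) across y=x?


Reflection over y=x: (x,y) -> (y,x)
(14, -19) -> (-19, 14)

(-19, 14)


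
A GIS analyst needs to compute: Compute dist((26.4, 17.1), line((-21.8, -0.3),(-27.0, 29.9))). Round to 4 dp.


|cross product| = 1546.12
|line direction| = sqrt(939.08) = 30.6444
Distance = 1546.12/sqrt(939.08) = 50.4536

50.4536


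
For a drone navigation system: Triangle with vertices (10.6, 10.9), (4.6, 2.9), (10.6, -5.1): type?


Side lengths squared: AB^2=100, BC^2=100, CA^2=256
Sorted: [100, 100, 256]
By sides: Isosceles, By angles: Obtuse

Isosceles, Obtuse


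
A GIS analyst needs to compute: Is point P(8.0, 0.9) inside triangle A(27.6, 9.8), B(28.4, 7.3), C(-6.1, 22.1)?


Cross products: AB x AP = -56.12, BC x BP = 522.72, CA x CP = -541.01
All same sign? no

No, outside


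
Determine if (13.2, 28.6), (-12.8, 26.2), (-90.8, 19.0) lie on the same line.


Cross product: ((-12.8)-13.2)*(19-28.6) - (26.2-28.6)*((-90.8)-13.2)
= 0

Yes, collinear


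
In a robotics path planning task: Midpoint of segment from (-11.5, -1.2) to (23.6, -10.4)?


M = (((-11.5)+23.6)/2, ((-1.2)+(-10.4))/2)
= (6.05, -5.8)

(6.05, -5.8)


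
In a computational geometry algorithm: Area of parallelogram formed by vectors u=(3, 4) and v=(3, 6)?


|u x v| = |3*6 - 4*3|
= |18 - 12| = 6

6


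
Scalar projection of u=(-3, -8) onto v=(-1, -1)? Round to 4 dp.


u.v = 11, |v| = sqrt(2) = 1.4142
Scalar projection = u.v / |v| = 11 / sqrt(2) = 7.7782

7.7782


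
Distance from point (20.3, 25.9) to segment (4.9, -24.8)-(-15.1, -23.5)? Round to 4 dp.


Project P onto AB: t = 0 (clamped to [0,1])
Closest point on segment: (4.9, -24.8)
Distance: 52.9873

52.9873


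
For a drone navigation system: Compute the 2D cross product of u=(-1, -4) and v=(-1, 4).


u x v = u_x*v_y - u_y*v_x = (-1)*4 - (-4)*(-1)
= (-4) - 4 = -8

-8


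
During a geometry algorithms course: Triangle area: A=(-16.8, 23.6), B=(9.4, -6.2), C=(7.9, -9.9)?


Area = |x_A(y_B-y_C) + x_B(y_C-y_A) + x_C(y_A-y_B)|/2
= |(-62.16) + (-314.9) + 235.42|/2
= 141.64/2 = 70.82

70.82


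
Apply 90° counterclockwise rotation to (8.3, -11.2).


90° CCW: (x,y) -> (-y, x)
(8.3,-11.2) -> (11.2, 8.3)

(11.2, 8.3)


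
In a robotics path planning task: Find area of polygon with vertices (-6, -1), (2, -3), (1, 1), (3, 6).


Shoelace sum: ((-6)*(-3) - 2*(-1)) + (2*1 - 1*(-3)) + (1*6 - 3*1) + (3*(-1) - (-6)*6)
= 61
Area = |61|/2 = 30.5

30.5


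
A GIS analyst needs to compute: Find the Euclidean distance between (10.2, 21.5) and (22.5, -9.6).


dx=12.3, dy=-31.1
d^2 = 12.3^2 + (-31.1)^2 = 1118.5
d = sqrt(1118.5) = 33.444

33.444


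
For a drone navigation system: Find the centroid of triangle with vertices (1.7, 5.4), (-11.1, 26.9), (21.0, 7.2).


Centroid = ((x_A+x_B+x_C)/3, (y_A+y_B+y_C)/3)
= ((1.7+(-11.1)+21)/3, (5.4+26.9+7.2)/3)
= (3.8667, 13.1667)

(3.8667, 13.1667)


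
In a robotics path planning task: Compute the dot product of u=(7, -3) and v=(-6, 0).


u . v = u_x*v_x + u_y*v_y = 7*(-6) + (-3)*0
= (-42) + 0 = -42

-42


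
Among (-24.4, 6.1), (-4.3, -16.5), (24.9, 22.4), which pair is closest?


d(P0,P1) = 30.2452, d(P0,P2) = 51.9248, d(P1,P2) = 48.64
Closest: P0 and P1

Closest pair: (-24.4, 6.1) and (-4.3, -16.5), distance = 30.2452


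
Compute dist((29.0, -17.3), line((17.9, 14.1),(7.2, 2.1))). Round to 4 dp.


|cross product| = 469.18
|line direction| = sqrt(258.49) = 16.0776
Distance = 469.18/sqrt(258.49) = 29.1822

29.1822


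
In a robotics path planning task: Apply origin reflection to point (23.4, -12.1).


Reflection over origin: (x,y) -> (-x,-y)
(23.4, -12.1) -> (-23.4, 12.1)

(-23.4, 12.1)


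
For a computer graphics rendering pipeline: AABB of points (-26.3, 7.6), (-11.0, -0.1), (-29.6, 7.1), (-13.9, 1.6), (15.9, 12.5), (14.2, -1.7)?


x range: [-29.6, 15.9]
y range: [-1.7, 12.5]
Bounding box: (-29.6,-1.7) to (15.9,12.5)

(-29.6,-1.7) to (15.9,12.5)


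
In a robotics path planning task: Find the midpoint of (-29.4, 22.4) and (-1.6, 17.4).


M = (((-29.4)+(-1.6))/2, (22.4+17.4)/2)
= (-15.5, 19.9)

(-15.5, 19.9)


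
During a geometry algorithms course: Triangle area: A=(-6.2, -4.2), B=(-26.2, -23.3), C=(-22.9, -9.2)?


Area = |x_A(y_B-y_C) + x_B(y_C-y_A) + x_C(y_A-y_B)|/2
= |87.42 + 131 + (-437.39)|/2
= 218.97/2 = 109.485

109.485


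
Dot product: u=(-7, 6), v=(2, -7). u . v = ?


u . v = u_x*v_x + u_y*v_y = (-7)*2 + 6*(-7)
= (-14) + (-42) = -56

-56


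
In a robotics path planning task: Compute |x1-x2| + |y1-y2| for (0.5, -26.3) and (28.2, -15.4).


|0.5-28.2| + |(-26.3)-(-15.4)| = 27.7 + 10.9 = 38.6

38.6


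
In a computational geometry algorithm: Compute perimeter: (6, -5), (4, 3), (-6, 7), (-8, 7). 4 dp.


Sides: (6, -5)->(4, 3): sqrt(68) = 8.246211, (4, 3)->(-6, 7): sqrt(116) = 10.77033, (-6, 7)->(-8, 7): sqrt(4) = 2, (-8, 7)->(6, -5): sqrt(340) = 18.439089
Sum = 39.45563
Perimeter = 39.4556

39.4556


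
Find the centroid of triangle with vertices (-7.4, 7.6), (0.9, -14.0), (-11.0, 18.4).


Centroid = ((x_A+x_B+x_C)/3, (y_A+y_B+y_C)/3)
= (((-7.4)+0.9+(-11))/3, (7.6+(-14)+18.4)/3)
= (-5.8333, 4)

(-5.8333, 4)


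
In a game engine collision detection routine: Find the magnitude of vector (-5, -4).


|u| = sqrt((-5)^2 + (-4)^2) = sqrt(41) = 6.4031

6.4031


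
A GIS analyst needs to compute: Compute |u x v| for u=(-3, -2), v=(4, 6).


|u x v| = |(-3)*6 - (-2)*4|
= |(-18) - (-8)| = 10

10


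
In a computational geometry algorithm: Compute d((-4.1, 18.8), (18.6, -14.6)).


dx=22.7, dy=-33.4
d^2 = 22.7^2 + (-33.4)^2 = 1630.85
d = sqrt(1630.85) = 40.3838

40.3838


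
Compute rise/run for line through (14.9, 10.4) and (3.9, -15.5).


slope = (y2-y1)/(x2-x1) = ((-15.5)-10.4)/(3.9-14.9) = (-25.9)/(-11) = 2.3545

2.3545


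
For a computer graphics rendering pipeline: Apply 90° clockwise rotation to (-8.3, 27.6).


90° CW: (x,y) -> (y, -x)
(-8.3,27.6) -> (27.6, 8.3)

(27.6, 8.3)


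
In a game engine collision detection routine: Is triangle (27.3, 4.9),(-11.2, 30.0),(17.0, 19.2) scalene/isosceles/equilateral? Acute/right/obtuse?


Side lengths squared: AB^2=2112.26, BC^2=911.88, CA^2=310.58
Sorted: [310.58, 911.88, 2112.26]
By sides: Scalene, By angles: Obtuse

Scalene, Obtuse


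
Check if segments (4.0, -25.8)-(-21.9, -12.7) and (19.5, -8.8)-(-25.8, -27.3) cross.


Cross products: d1=483.35, d2=-589.23, d3=-643.35, d4=429.23
d1*d2 < 0 and d3*d4 < 0? yes

Yes, they intersect


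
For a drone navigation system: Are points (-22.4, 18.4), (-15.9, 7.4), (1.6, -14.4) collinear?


Cross product: ((-15.9)-(-22.4))*((-14.4)-18.4) - (7.4-18.4)*(1.6-(-22.4))
= 50.8

No, not collinear


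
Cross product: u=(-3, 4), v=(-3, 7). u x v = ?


u x v = u_x*v_y - u_y*v_x = (-3)*7 - 4*(-3)
= (-21) - (-12) = -9

-9


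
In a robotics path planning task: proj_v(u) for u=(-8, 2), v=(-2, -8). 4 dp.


u.v = 0, |v| = sqrt(68) = 8.2462
Scalar projection = u.v / |v| = 0 / sqrt(68) = 0

0


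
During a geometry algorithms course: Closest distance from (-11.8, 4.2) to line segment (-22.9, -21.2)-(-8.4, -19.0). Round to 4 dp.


Project P onto AB: t = 1 (clamped to [0,1])
Closest point on segment: (-8.4, -19)
Distance: 23.4478

23.4478


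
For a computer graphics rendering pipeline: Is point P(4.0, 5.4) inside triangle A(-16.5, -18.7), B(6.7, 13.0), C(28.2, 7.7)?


Cross products: AB x AP = -90.73, BC x BP = -177.71, CA x CP = -536.07
All same sign? yes

Yes, inside


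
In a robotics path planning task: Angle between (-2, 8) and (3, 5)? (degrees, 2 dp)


u.v = 34, |u| = sqrt(68) = 8.2462, |v| = sqrt(34) = 5.831
cos(theta) = u.v/(|u||v|) = 34/sqrt(2312) = 0.707107
theta = acos(0.707107) = 45 degrees

45 degrees


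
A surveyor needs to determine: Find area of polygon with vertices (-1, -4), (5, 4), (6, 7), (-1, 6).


Shoelace sum: ((-1)*4 - 5*(-4)) + (5*7 - 6*4) + (6*6 - (-1)*7) + ((-1)*(-4) - (-1)*6)
= 80
Area = |80|/2 = 40

40


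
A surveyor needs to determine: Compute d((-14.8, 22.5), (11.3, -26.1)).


dx=26.1, dy=-48.6
d^2 = 26.1^2 + (-48.6)^2 = 3043.17
d = sqrt(3043.17) = 55.1649

55.1649


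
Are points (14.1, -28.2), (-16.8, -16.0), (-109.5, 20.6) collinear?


Cross product: ((-16.8)-14.1)*(20.6-(-28.2)) - ((-16)-(-28.2))*((-109.5)-14.1)
= 0

Yes, collinear


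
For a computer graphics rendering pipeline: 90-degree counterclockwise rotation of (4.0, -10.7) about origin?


90° CCW: (x,y) -> (-y, x)
(4,-10.7) -> (10.7, 4)

(10.7, 4)


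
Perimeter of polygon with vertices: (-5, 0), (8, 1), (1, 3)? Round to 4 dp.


Sides: (-5, 0)->(8, 1): sqrt(170) = 13.038405, (8, 1)->(1, 3): sqrt(53) = 7.28011, (1, 3)->(-5, 0): sqrt(45) = 6.708204
Sum = 27.026719
Perimeter = 27.0267

27.0267


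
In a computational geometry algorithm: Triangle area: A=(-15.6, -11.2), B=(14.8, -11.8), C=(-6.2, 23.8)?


Area = |x_A(y_B-y_C) + x_B(y_C-y_A) + x_C(y_A-y_B)|/2
= |555.36 + 518 + (-3.72)|/2
= 1069.64/2 = 534.82

534.82


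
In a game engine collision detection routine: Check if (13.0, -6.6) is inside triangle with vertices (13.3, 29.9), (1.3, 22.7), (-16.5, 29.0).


Cross products: AB x AP = 435.84, BC x BP = 447.83, CA x CP = -1087.43
All same sign? no

No, outside


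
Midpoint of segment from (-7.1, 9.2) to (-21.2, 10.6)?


M = (((-7.1)+(-21.2))/2, (9.2+10.6)/2)
= (-14.15, 9.9)

(-14.15, 9.9)


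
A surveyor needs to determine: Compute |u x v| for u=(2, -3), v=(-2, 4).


|u x v| = |2*4 - (-3)*(-2)|
= |8 - 6| = 2

2


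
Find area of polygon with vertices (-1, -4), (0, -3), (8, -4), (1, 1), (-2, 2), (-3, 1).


Shoelace sum: ((-1)*(-3) - 0*(-4)) + (0*(-4) - 8*(-3)) + (8*1 - 1*(-4)) + (1*2 - (-2)*1) + ((-2)*1 - (-3)*2) + ((-3)*(-4) - (-1)*1)
= 60
Area = |60|/2 = 30

30


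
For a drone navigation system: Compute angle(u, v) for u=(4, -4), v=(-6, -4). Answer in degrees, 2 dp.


u.v = -8, |u| = sqrt(32) = 5.6569, |v| = sqrt(52) = 7.2111
cos(theta) = u.v/(|u||v|) = -8/sqrt(1664) = -0.196116
theta = acos(-0.196116) = 101.31 degrees

101.31 degrees


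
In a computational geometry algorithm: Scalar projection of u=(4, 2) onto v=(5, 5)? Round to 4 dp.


u.v = 30, |v| = sqrt(50) = 7.0711
Scalar projection = u.v / |v| = 30 / sqrt(50) = 4.2426

4.2426


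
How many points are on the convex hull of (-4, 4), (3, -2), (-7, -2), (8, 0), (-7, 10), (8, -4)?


Convex hull vertices (CCW): (-7, -2), (8, -4), (8, 0), (-7, 10)
Count = 4

4


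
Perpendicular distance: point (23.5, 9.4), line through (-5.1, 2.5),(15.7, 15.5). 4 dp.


|cross product| = 228.28
|line direction| = sqrt(601.64) = 24.5284
Distance = 228.28/sqrt(601.64) = 9.3068

9.3068


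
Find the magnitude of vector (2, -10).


|u| = sqrt(2^2 + (-10)^2) = sqrt(104) = 10.198

10.198


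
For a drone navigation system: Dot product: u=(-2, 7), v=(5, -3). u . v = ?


u . v = u_x*v_x + u_y*v_y = (-2)*5 + 7*(-3)
= (-10) + (-21) = -31

-31


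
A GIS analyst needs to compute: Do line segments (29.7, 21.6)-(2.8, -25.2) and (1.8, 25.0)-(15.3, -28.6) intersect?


Cross products: d1=1449.54, d2=-624.1, d3=-1397.18, d4=676.46
d1*d2 < 0 and d3*d4 < 0? yes

Yes, they intersect


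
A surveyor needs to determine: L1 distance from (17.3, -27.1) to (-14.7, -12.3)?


|17.3-(-14.7)| + |(-27.1)-(-12.3)| = 32 + 14.8 = 46.8

46.8


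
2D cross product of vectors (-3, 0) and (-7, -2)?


u x v = u_x*v_y - u_y*v_x = (-3)*(-2) - 0*(-7)
= 6 - 0 = 6

6


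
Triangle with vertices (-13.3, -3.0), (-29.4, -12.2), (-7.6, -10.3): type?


Side lengths squared: AB^2=343.85, BC^2=478.85, CA^2=85.78
Sorted: [85.78, 343.85, 478.85]
By sides: Scalene, By angles: Obtuse

Scalene, Obtuse


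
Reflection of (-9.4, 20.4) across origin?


Reflection over origin: (x,y) -> (-x,-y)
(-9.4, 20.4) -> (9.4, -20.4)

(9.4, -20.4)


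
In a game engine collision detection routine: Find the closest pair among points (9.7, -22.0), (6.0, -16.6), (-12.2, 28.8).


d(P0,P1) = 6.546, d(P0,P2) = 55.3195, d(P1,P2) = 48.9122
Closest: P0 and P1

Closest pair: (9.7, -22.0) and (6.0, -16.6), distance = 6.546


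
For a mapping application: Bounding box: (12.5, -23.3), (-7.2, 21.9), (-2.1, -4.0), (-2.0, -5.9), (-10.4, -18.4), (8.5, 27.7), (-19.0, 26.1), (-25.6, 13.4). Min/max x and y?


x range: [-25.6, 12.5]
y range: [-23.3, 27.7]
Bounding box: (-25.6,-23.3) to (12.5,27.7)

(-25.6,-23.3) to (12.5,27.7)


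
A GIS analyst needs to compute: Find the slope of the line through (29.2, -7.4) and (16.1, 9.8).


slope = (y2-y1)/(x2-x1) = (9.8-(-7.4))/(16.1-29.2) = 17.2/(-13.1) = -1.313

-1.313


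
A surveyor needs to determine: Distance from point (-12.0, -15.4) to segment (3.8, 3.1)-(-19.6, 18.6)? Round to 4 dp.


Project P onto AB: t = 0.1053 (clamped to [0,1])
Closest point on segment: (1.3356, 4.7324)
Distance: 24.1485

24.1485


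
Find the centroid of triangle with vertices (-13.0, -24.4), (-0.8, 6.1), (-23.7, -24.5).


Centroid = ((x_A+x_B+x_C)/3, (y_A+y_B+y_C)/3)
= (((-13)+(-0.8)+(-23.7))/3, ((-24.4)+6.1+(-24.5))/3)
= (-12.5, -14.2667)

(-12.5, -14.2667)


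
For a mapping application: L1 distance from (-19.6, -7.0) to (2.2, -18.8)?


|(-19.6)-2.2| + |(-7)-(-18.8)| = 21.8 + 11.8 = 33.6

33.6


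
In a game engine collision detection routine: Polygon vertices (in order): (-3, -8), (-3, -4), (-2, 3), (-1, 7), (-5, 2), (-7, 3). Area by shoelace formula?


Shoelace sum: ((-3)*(-4) - (-3)*(-8)) + ((-3)*3 - (-2)*(-4)) + ((-2)*7 - (-1)*3) + ((-1)*2 - (-5)*7) + ((-5)*3 - (-7)*2) + ((-7)*(-8) - (-3)*3)
= 57
Area = |57|/2 = 28.5

28.5


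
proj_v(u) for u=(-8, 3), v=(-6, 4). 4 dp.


u.v = 60, |v| = sqrt(52) = 7.2111
Scalar projection = u.v / |v| = 60 / sqrt(52) = 8.3205

8.3205


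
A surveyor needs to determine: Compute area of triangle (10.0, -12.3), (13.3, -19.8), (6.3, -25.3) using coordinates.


Area = |x_A(y_B-y_C) + x_B(y_C-y_A) + x_C(y_A-y_B)|/2
= |55 + (-172.9) + 47.25|/2
= 70.65/2 = 35.325

35.325


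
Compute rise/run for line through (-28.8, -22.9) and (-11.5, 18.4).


slope = (y2-y1)/(x2-x1) = (18.4-(-22.9))/((-11.5)-(-28.8)) = 41.3/17.3 = 2.3873

2.3873


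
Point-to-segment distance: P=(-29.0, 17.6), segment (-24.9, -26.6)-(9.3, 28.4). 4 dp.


Project P onto AB: t = 0.5461 (clamped to [0,1])
Closest point on segment: (-6.2227, 3.4366)
Distance: 26.8218

26.8218


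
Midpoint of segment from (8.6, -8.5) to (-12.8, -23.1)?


M = ((8.6+(-12.8))/2, ((-8.5)+(-23.1))/2)
= (-2.1, -15.8)

(-2.1, -15.8)


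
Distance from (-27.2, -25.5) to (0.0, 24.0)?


dx=27.2, dy=49.5
d^2 = 27.2^2 + 49.5^2 = 3190.09
d = sqrt(3190.09) = 56.4809

56.4809


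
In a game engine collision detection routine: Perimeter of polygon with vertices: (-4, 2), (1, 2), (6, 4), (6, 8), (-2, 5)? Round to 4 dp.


Sides: (-4, 2)->(1, 2): sqrt(25) = 5, (1, 2)->(6, 4): sqrt(29) = 5.385165, (6, 4)->(6, 8): sqrt(16) = 4, (6, 8)->(-2, 5): sqrt(73) = 8.544004, (-2, 5)->(-4, 2): sqrt(13) = 3.605551
Sum = 26.53472
Perimeter = 26.5347

26.5347


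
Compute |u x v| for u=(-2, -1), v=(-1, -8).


|u x v| = |(-2)*(-8) - (-1)*(-1)|
= |16 - 1| = 15

15


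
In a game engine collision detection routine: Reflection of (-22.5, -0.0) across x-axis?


Reflection over x-axis: (x,y) -> (x,-y)
(-22.5, 0) -> (-22.5, 0)

(-22.5, 0)


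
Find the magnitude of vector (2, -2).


|u| = sqrt(2^2 + (-2)^2) = sqrt(8) = 2.8284

2.8284


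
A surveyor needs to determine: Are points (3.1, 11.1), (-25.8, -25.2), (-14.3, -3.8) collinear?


Cross product: ((-25.8)-3.1)*((-3.8)-11.1) - ((-25.2)-11.1)*((-14.3)-3.1)
= -201.01

No, not collinear


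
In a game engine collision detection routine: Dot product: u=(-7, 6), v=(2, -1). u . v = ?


u . v = u_x*v_x + u_y*v_y = (-7)*2 + 6*(-1)
= (-14) + (-6) = -20

-20


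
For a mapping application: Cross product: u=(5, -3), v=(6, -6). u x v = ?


u x v = u_x*v_y - u_y*v_x = 5*(-6) - (-3)*6
= (-30) - (-18) = -12

-12


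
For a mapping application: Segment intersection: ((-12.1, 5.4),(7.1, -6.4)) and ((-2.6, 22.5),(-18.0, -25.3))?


Cross products: d1=-190.76, d2=908.72, d3=440.42, d4=-659.06
d1*d2 < 0 and d3*d4 < 0? yes

Yes, they intersect


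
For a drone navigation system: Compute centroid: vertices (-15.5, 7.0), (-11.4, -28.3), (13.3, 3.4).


Centroid = ((x_A+x_B+x_C)/3, (y_A+y_B+y_C)/3)
= (((-15.5)+(-11.4)+13.3)/3, (7+(-28.3)+3.4)/3)
= (-4.5333, -5.9667)

(-4.5333, -5.9667)


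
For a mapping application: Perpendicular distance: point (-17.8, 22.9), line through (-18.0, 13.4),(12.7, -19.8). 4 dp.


|cross product| = 298.29
|line direction| = sqrt(2044.73) = 45.2187
Distance = 298.29/sqrt(2044.73) = 6.5966

6.5966


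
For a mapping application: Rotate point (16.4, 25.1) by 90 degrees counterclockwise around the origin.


90° CCW: (x,y) -> (-y, x)
(16.4,25.1) -> (-25.1, 16.4)

(-25.1, 16.4)


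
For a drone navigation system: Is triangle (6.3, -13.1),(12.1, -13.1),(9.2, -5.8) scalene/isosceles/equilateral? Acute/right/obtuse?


Side lengths squared: AB^2=33.64, BC^2=61.7, CA^2=61.7
Sorted: [33.64, 61.7, 61.7]
By sides: Isosceles, By angles: Acute

Isosceles, Acute


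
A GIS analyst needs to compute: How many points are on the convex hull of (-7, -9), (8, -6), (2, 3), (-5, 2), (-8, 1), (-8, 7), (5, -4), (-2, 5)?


Convex hull vertices (CCW): (-8, 1), (-7, -9), (8, -6), (2, 3), (-2, 5), (-8, 7)
Count = 6

6


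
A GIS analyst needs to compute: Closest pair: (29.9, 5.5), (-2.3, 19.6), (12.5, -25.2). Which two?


d(P0,P1) = 35.1518, d(P0,P2) = 35.2881, d(P1,P2) = 47.1814
Closest: P0 and P1

Closest pair: (29.9, 5.5) and (-2.3, 19.6), distance = 35.1518


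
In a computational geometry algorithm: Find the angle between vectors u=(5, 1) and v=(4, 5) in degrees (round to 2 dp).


u.v = 25, |u| = sqrt(26) = 5.099, |v| = sqrt(41) = 6.4031
cos(theta) = u.v/(|u||v|) = 25/sqrt(1066) = 0.765705
theta = acos(0.765705) = 40.03 degrees

40.03 degrees


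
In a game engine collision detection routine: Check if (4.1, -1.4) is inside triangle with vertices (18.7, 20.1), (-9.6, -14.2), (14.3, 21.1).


Cross products: AB x AP = 107.67, BC x BP = -177.69, CA x CP = -109.2
All same sign? no

No, outside


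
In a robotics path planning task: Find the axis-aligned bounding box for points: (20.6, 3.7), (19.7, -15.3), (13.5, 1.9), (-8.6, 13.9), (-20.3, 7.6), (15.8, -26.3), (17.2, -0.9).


x range: [-20.3, 20.6]
y range: [-26.3, 13.9]
Bounding box: (-20.3,-26.3) to (20.6,13.9)

(-20.3,-26.3) to (20.6,13.9)


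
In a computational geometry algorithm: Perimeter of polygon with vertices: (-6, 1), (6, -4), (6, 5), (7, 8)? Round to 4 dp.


Sides: (-6, 1)->(6, -4): sqrt(169) = 13, (6, -4)->(6, 5): sqrt(81) = 9, (6, 5)->(7, 8): sqrt(10) = 3.162278, (7, 8)->(-6, 1): sqrt(218) = 14.764823
Sum = 39.927101
Perimeter = 39.9271

39.9271


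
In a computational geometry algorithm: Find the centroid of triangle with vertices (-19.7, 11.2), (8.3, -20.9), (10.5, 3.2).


Centroid = ((x_A+x_B+x_C)/3, (y_A+y_B+y_C)/3)
= (((-19.7)+8.3+10.5)/3, (11.2+(-20.9)+3.2)/3)
= (-0.3, -2.1667)

(-0.3, -2.1667)


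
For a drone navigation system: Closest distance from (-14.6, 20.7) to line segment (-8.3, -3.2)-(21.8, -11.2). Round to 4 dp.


Project P onto AB: t = 0 (clamped to [0,1])
Closest point on segment: (-8.3, -3.2)
Distance: 24.7164

24.7164


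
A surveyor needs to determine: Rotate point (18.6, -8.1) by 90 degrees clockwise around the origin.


90° CW: (x,y) -> (y, -x)
(18.6,-8.1) -> (-8.1, -18.6)

(-8.1, -18.6)


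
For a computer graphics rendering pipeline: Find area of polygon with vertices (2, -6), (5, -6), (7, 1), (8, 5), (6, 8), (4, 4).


Shoelace sum: (2*(-6) - 5*(-6)) + (5*1 - 7*(-6)) + (7*5 - 8*1) + (8*8 - 6*5) + (6*4 - 4*8) + (4*(-6) - 2*4)
= 86
Area = |86|/2 = 43

43


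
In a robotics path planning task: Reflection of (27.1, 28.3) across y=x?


Reflection over y=x: (x,y) -> (y,x)
(27.1, 28.3) -> (28.3, 27.1)

(28.3, 27.1)


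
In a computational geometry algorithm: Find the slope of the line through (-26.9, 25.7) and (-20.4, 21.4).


slope = (y2-y1)/(x2-x1) = (21.4-25.7)/((-20.4)-(-26.9)) = (-4.3)/6.5 = -0.6615

-0.6615


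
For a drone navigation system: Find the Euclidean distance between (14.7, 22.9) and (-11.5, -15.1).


dx=-26.2, dy=-38
d^2 = (-26.2)^2 + (-38)^2 = 2130.44
d = sqrt(2130.44) = 46.1567

46.1567


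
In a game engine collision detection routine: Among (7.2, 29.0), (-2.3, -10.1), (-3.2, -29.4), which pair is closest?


d(P0,P1) = 40.2375, d(P0,P2) = 59.3188, d(P1,P2) = 19.321
Closest: P1 and P2

Closest pair: (-2.3, -10.1) and (-3.2, -29.4), distance = 19.321


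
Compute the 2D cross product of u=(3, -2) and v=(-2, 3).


u x v = u_x*v_y - u_y*v_x = 3*3 - (-2)*(-2)
= 9 - 4 = 5

5


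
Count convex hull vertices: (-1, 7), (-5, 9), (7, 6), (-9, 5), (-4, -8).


Convex hull vertices (CCW): (-9, 5), (-4, -8), (7, 6), (-5, 9)
Count = 4

4


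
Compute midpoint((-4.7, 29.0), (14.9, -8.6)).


M = (((-4.7)+14.9)/2, (29+(-8.6))/2)
= (5.1, 10.2)

(5.1, 10.2)


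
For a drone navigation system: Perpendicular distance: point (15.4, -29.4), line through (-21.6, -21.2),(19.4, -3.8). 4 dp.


|cross product| = 980
|line direction| = sqrt(1983.76) = 44.5394
Distance = 980/sqrt(1983.76) = 22.003

22.003


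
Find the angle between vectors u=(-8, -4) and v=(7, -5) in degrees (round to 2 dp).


u.v = -36, |u| = sqrt(80) = 8.9443, |v| = sqrt(74) = 8.6023
cos(theta) = u.v/(|u||v|) = -36/sqrt(5920) = -0.467888
theta = acos(-0.467888) = 117.9 degrees

117.9 degrees


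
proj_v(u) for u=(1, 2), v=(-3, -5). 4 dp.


u.v = -13, |v| = sqrt(34) = 5.831
Scalar projection = u.v / |v| = -13 / sqrt(34) = -2.2295

-2.2295


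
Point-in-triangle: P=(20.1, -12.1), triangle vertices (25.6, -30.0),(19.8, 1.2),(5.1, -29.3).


Cross products: AB x AP = 67.78, BC x BP = 204.66, CA x CP = 363.1
All same sign? yes

Yes, inside
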